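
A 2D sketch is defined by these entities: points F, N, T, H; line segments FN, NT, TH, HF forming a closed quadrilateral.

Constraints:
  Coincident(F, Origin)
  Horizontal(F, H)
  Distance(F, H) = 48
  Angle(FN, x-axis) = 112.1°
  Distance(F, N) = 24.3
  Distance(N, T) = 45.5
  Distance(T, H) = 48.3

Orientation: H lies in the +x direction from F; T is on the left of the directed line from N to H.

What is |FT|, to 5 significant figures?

54.307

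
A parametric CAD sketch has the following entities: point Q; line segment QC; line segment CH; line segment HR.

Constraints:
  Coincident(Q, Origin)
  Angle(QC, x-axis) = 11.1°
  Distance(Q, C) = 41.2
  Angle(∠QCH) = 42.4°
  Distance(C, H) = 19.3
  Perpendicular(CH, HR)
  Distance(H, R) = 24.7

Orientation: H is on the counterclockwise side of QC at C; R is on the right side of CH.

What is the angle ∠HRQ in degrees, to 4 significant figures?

11.97°

∠QCH = 42.4°, so CH runs at 11.1° + (180° − 42.4°) = 148.7° from the x-axis; with |CH| = 19.3, H = C + 19.3·(cos 148.7°, sin 148.7°) = (23.94, 17.96). CH is perpendicular to HR; with |HR| = 24.7 on the right of CH, R = H + 24.7·(0.5195, 0.8545) = (36.77, 39.06). Then cos ∠HRQ = RH·RQ / (|RH||RQ|), giving 11.97°.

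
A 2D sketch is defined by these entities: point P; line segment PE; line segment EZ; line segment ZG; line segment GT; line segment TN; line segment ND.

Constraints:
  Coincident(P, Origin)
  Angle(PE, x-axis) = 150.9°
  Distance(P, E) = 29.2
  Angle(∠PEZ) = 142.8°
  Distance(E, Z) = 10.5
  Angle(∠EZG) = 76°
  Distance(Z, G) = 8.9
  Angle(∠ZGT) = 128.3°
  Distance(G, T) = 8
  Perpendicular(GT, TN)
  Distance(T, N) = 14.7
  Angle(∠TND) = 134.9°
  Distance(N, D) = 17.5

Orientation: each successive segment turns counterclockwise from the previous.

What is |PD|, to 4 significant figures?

43.11

P is at the origin; PE runs at 150.9° with length 29.2, so E = (-25.51, 14.20). ∠PEZ = 142.8° gives EZ at -171.9° from the x-axis; with |EZ| = 10.5, Z = (-35.91, 12.72). ∠EZG = 76.0° gives ZG at -67.90° from the x-axis; with |ZG| = 8.9, G = (-32.56, 4.475). ∠ZGT = 128.3° gives GT at -16.20° from the x-axis; with |GT| = 8.0, T = (-24.88, 2.243). The perpendicularity gives TN at right angles to GT, so TN runs at 73.80°; with |TN| = 14.7, N = (-20.78, 16.36). ∠TND = 134.9° gives ND at 118.9° from the x-axis; with |ND| = 17.5, D = (-29.23, 31.68). Then |PD| = |D − P| = 43.11.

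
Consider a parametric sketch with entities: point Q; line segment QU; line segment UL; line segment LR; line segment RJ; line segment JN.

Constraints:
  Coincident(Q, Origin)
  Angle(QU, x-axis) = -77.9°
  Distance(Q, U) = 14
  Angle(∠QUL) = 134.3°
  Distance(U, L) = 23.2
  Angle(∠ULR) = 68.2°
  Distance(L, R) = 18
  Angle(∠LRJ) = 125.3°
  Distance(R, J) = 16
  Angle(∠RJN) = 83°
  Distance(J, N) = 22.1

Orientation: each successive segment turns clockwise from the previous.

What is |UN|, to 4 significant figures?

2.160

Q is at the origin; QU runs at -77.9° with length 14.0, so U = (2.935, -13.69). ∠QUL = 134.3° gives UL at -123.6° from the x-axis; with |UL| = 23.2, L = (-9.904, -33.01). ∠ULR = 68.2° gives LR at 124.6° from the x-axis; with |LR| = 18.0, R = (-20.13, -18.20). ∠LRJ = 125.3° gives RJ at 69.90° from the x-axis; with |RJ| = 16.0, J = (-14.63, -3.171). ∠RJN = 83.0° gives JN at -27.10° from the x-axis; with |JN| = 22.1, N = (5.047, -13.24). Then |UN| = |N − U| = 2.160.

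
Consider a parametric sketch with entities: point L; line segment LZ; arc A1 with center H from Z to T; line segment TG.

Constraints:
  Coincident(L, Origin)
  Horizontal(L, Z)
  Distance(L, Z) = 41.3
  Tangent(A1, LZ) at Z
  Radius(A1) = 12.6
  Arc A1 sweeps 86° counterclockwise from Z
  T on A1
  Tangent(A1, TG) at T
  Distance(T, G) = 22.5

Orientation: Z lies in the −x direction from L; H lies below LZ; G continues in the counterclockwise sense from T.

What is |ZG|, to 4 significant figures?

36.98

On A1, Z sits at bearing 90° from H; an 86° counterclockwise sweep puts T at bearing 176°, so T = H + 12.6·(cos 176°, sin 176°) = (-53.87, -11.72). The tangent condition forces HT to be normal to TG, so TG runs along (−sin 176°, cos 176°); with |TG| = 22.5, G = (-55.44, -34.17). Then |ZG| = |G − Z| = 36.98.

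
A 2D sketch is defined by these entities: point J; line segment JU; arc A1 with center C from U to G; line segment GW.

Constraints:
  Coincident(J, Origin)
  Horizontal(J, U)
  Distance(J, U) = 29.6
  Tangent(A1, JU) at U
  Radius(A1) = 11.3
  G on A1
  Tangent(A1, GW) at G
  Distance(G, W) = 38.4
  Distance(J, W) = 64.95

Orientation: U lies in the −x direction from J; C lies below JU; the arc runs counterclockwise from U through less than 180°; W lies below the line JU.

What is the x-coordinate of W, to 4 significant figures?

-42.35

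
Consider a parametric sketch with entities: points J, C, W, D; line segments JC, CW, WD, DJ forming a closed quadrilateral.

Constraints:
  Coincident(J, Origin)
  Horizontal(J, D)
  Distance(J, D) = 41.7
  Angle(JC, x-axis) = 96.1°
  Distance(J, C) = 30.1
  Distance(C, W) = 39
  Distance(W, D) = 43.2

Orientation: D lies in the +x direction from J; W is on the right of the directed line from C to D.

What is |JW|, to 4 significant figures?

8.998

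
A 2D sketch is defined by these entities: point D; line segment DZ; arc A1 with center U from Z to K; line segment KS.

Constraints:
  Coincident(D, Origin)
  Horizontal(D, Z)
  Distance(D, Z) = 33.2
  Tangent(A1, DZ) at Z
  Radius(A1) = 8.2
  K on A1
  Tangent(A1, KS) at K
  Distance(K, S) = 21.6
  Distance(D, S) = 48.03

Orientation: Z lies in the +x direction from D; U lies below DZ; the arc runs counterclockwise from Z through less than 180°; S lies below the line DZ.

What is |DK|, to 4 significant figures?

28.78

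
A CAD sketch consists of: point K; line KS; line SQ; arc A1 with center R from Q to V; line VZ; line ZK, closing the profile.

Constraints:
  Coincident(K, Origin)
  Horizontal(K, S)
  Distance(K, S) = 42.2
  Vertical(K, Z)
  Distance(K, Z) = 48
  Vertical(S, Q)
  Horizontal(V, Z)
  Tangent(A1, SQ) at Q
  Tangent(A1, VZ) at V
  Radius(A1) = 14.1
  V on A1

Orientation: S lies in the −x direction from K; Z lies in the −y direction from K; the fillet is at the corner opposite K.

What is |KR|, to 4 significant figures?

44.03

K and Z share the same x with |KZ| = 48.0 and Z on the −y side, so Z = (0.000, -48.00). The virtual corner opposite K is at (-42.20, -48.00). The tangent condition forces RQ to be normal to SQ and the tangent condition forces RV to be normal to VZ, with radius 14.1, so the center R sits 14.1 in from both sides at R = (-28.10, -33.90). Then |KR| = |R − K| = 44.03.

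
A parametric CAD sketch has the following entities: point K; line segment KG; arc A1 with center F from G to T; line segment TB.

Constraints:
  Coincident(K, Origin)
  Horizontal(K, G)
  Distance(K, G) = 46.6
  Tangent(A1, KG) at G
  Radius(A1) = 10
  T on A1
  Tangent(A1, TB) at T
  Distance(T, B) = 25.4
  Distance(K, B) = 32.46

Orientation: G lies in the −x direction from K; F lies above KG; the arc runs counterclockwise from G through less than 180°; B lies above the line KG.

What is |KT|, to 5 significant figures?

39.063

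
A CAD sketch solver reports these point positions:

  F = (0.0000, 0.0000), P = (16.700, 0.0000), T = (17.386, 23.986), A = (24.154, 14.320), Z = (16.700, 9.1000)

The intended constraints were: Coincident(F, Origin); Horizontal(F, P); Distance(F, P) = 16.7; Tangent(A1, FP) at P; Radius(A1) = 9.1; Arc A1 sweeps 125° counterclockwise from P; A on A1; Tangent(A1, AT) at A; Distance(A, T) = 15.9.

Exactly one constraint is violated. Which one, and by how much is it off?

Distance(A, T) = 15.9 — off by 4.10.

F = (0.00, 0.00) ✓; F.y = 0.00, P.y = 0.00 ✓; |FP| = 16.70 ✓; ∠(ZP, PF) = 90.00° ✓; |ZP| = 9.100 ✓; bearing(Z→A) − bearing(Z→P) = 125.0° ✓; |ZA| = 9.100 ✓; ∠(ZA, AT) = 90.00° ✓; |AT| = 11.80 ✗.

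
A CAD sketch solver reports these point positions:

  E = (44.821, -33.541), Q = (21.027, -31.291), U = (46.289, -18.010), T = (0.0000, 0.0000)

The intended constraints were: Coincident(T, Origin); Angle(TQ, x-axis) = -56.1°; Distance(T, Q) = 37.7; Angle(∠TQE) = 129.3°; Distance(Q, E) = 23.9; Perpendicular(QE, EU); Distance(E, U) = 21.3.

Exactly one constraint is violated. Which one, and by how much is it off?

Distance(E, U) = 21.3 — off by 5.70.

T = (0.00, 0.00) ✓; TQ at -56.10° ✓; |TQ| = 37.70 ✓; ∠TQE = 129.3° ✓; |QE| = 23.90 ✓; ∠(QE, EU) = 90.00° ✓; |EU| = 15.60 ✗.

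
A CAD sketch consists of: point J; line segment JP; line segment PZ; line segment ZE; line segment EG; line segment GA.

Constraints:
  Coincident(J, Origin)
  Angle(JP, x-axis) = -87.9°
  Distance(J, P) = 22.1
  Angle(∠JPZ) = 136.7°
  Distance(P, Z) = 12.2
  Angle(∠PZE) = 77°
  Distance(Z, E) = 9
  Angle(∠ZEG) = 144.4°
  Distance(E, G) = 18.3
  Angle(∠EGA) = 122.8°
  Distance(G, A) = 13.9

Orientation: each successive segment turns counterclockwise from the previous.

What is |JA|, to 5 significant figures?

2.1060

∠ZEG = 144.4° gives EG at 94.000° from the x-axis; with |EG| = 18.3, G = (12.936, -4.7305). ∠EGA = 122.8° gives GA at 151.20° from the x-axis; with |GA| = 13.9, A = (0.75521, 1.9659). Then |JA| = |A − J| = 2.1060.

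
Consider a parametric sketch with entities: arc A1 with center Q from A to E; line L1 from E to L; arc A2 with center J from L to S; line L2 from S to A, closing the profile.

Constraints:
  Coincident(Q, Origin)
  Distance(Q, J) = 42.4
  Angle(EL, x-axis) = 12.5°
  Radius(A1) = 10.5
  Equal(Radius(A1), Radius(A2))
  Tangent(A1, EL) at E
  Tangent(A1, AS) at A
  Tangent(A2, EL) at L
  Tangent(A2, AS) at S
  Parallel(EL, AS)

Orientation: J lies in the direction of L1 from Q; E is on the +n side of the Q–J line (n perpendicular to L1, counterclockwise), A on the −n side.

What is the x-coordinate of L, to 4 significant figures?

39.12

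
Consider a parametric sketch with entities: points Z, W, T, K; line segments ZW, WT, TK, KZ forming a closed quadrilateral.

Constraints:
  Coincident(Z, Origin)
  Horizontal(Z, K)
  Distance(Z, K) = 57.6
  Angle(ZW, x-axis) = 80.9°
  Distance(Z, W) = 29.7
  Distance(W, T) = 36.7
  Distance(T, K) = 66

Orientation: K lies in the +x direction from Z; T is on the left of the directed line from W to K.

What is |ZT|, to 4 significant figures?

64.41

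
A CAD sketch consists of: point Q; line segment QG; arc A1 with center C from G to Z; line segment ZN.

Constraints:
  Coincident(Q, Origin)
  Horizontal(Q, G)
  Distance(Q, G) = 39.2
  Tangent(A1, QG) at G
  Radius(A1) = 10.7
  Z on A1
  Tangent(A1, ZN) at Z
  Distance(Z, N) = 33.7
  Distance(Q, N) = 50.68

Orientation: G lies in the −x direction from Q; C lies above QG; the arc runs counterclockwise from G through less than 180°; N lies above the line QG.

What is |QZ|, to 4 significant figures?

30.20

Q is at the origin; Q and G share the same y with |QG| = 39.2 and G on the −x side, so G = (-39.20, 0.000). The tangent condition forces CG to be normal to QG, so C = G + (0, 10.7) = (-39.20, 10.70). Since CZ ⟂ ZN (tangency), |CN| = √(10.7² + 33.7²) = 35.36 regardless of where Z sits on A1. So N lies on both circle(Q, 50.68) and circle(C, 35.36); the above-QG intersection is N = (-26.00, 43.50). Z is the foot of the tangent from N: Z = (-28.53, 9.897).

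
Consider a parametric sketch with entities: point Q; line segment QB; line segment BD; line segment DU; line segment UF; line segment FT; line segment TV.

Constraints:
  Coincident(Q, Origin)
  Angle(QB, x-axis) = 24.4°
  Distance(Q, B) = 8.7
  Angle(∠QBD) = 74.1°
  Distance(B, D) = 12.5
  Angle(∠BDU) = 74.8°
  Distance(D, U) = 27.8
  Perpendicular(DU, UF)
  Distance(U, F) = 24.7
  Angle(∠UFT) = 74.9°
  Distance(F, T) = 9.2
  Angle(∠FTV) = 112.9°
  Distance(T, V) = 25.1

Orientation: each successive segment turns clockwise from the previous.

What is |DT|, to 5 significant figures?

29.246

DU is perpendicular to UF, so UF runs at 83.300°; with |UF| = 24.7, F = (-14.958, 19.006). ∠UFT = 74.9° gives FT at -21.800° from the x-axis; with |FT| = 9.2, T = (-6.4157, 15.589). Then |DT| = |T − D| = 29.246.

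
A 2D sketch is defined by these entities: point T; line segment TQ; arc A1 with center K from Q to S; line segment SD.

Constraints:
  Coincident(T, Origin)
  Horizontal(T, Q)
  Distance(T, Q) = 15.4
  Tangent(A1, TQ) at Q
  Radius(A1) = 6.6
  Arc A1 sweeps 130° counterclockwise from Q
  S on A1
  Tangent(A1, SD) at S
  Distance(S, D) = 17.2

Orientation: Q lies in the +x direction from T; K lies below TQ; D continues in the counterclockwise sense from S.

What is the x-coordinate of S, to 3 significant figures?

10.3

A1 meets TQ tangentially, so KQ is at right angles to TQ, so K = Q + (0, -6.6) = (15.4, -6.60). On A1, Q sits at bearing 90° from K; a 130° counterclockwise sweep puts S at bearing 220°, so S = K + 6.6·(cos 220°, sin 220°) = (10.3, -10.8). So S.x = 10.3.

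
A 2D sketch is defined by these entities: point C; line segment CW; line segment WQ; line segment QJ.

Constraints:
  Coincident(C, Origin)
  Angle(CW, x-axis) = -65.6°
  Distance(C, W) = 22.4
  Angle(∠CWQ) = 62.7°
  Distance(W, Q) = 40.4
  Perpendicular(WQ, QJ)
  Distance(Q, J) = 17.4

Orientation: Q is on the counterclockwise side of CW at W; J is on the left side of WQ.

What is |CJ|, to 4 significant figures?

30.23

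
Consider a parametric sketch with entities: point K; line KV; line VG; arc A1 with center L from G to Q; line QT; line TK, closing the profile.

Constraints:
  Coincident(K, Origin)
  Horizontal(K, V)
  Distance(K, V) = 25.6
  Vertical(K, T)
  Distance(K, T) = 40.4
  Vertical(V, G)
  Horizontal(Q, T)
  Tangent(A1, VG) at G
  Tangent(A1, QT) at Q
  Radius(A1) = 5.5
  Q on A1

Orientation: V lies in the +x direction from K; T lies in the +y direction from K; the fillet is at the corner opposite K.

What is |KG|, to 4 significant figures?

43.28

K is at the origin; KV is horizontal with |KV| = 25.6 and V on the +x side, so V = (25.60, 0.000). K and T share the same x with |KT| = 40.4 and T on the +y side, so T = (0.000, 40.40). The virtual corner opposite K is at (25.60, 40.40). A1 meets VG tangentially, so LG is at right angles to VG and the tangent condition forces LQ to be normal to QT, with radius 5.5, so the center L sits 5.5 in from both sides at L = (20.10, 34.90). That places the tangent points at G = (25.60, 34.90) on VG and Q = (20.10, 40.40) on QT. Then |KG| = |G − K| = 43.28.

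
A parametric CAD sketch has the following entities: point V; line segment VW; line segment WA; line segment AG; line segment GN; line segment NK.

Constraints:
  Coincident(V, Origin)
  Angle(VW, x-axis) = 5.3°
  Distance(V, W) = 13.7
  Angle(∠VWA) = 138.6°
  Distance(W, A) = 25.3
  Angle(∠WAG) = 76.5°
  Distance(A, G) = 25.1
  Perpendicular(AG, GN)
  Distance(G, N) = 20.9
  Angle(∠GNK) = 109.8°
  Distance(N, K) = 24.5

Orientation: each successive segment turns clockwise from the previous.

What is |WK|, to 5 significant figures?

6.0021

AG is perpendicular to GN, so GN runs at 130.40°; with |GN| = 20.9, N = (1.4233, -13.993). ∠GNK = 109.8° gives NK at 60.200° from the x-axis; with |NK| = 24.5, K = (13.599, 7.2674). Then |WK| = |K − W| = 6.0021.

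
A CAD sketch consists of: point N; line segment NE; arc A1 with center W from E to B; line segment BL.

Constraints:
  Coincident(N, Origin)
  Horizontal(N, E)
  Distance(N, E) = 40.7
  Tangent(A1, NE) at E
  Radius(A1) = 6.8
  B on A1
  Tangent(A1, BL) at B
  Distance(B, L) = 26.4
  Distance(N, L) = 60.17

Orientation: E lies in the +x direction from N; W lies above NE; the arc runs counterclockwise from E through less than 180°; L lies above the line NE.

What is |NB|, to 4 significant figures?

47.81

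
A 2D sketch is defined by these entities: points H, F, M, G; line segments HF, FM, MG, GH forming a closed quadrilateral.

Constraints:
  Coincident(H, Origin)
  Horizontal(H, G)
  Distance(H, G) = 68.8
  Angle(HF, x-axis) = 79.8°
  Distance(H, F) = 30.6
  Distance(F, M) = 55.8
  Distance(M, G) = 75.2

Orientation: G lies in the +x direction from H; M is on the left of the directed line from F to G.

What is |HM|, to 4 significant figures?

83.16

H is at the origin; H and G share the same y with |HG| = 68.8 and G in +x, so G = (68.8, 0). HF runs at 79.8° with |HF| = 30.6, so F = (5.419, 30.12). M is determined by |FM| = 55.8 and |MG| = 75.2 together: it lies at the intersection of circle(F, 55.8) and circle(G, 75.2). With |FG| = 70.17, the foot of the radical line on FG is 16.98 from F and the perpendicular offset is √(55.8² − 16.98²) = 53.15. Taking the left-of-FG solution: M = (43.57, 70.84).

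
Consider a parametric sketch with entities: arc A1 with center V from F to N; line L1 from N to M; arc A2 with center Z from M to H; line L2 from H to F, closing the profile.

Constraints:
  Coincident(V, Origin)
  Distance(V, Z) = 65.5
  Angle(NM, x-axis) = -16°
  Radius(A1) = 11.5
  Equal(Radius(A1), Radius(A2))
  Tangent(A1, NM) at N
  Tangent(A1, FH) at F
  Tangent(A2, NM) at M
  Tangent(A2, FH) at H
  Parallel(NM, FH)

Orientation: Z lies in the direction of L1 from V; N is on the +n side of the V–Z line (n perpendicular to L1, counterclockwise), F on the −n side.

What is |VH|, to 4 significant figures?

66.50

Tangency of A1 to both parallel lines with radius 11.5 puts N and F at V ± 11.5·n: N = (3.170, 11.05), F = (-3.170, -11.05). Equal radii place M and H the same way about Z: M = Z + 11.5·n = (66.13, -7.000), H = Z − 11.5·n = (59.79, -29.11). Then |VH| = |H − V| = 66.50.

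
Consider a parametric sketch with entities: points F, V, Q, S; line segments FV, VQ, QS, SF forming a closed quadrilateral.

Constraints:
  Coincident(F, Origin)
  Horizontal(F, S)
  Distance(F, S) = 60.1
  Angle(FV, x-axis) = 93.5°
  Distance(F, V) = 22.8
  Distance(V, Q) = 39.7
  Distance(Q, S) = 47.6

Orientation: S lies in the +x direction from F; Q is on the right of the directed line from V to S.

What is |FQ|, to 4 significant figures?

19.89

Checks: |VQ| = 39.70 ✓; |QS| = 47.60 ✓.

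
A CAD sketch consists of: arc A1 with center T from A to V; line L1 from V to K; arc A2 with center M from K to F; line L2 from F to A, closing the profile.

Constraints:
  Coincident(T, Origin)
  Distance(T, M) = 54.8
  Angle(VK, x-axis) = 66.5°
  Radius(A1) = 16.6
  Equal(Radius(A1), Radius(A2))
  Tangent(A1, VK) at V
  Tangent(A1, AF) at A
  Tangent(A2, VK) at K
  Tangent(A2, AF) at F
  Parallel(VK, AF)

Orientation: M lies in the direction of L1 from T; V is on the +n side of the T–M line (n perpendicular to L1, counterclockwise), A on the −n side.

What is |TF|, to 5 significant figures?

57.259

The slot axis is L1's direction at 66.5°, so u = (cos 66.5°, sin 66.5°) = (0.39875, 0.91706) and n = (−sin 66.5°, cos 66.5°) = (-0.91706, 0.39875). T is at the origin and M lies 54.8 along u from T, so M = 54.8·u = (21.851, 50.255). Tangency of A1 to both parallel lines with radius 16.6 puts V and A at T ± 16.6·n: V = (-15.223, 6.6192), A = (15.223, -6.6192). Equal radii place K and F the same way about M: K = M + 16.6·n = (6.6283, 56.874), F = M − 16.6·n = (37.075, 43.636). Then |TF| = |F − T| = 57.259.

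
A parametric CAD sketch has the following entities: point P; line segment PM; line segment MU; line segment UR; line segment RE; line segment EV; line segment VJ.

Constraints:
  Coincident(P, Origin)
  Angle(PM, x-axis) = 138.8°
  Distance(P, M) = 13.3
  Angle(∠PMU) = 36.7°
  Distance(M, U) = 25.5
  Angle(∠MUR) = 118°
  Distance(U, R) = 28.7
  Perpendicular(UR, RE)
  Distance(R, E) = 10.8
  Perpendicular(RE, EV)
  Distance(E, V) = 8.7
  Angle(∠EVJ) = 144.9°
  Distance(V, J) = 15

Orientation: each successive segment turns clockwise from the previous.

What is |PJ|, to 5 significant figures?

16.544

RE is perpendicular to EV, so EV runs at 113.50°; with |EV| = 8.7, V = (13.485, -15.888). ∠EVJ = 144.9° gives VJ at 78.400° from the x-axis; with |VJ| = 15.0, J = (16.501, -1.1942). Then |PJ| = |J − P| = 16.544.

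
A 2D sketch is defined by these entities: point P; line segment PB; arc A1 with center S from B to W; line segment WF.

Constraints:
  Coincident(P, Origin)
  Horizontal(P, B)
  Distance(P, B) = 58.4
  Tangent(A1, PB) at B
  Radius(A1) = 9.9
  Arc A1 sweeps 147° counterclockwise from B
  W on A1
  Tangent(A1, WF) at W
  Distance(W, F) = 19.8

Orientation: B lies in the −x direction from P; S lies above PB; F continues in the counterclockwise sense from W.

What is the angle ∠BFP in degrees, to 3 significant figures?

46.2°

P is at the origin; P and B share the same y with |PB| = 58.4 and B on the −x side, so B = (-58.4, 0.00). Since A1 is tangent to PB there, SB ⟂ PB, so S = B + (0, 9.9) = (-58.4, 9.90). On A1, B sits at bearing -90° from S; a 147° counterclockwise sweep puts W at bearing 57°, so W = S + 9.9·(cos 57°, sin 57°) = (-53.0, 18.2). Tangency of A1 to WF means the radius SW is perpendicular to WF, so WF runs along (−sin 57°, cos 57°); with |WF| = 19.8, F = (-69.6, 29.0). Then cos ∠BFP = FB·FP / (|FB||FP|), giving 46.2°.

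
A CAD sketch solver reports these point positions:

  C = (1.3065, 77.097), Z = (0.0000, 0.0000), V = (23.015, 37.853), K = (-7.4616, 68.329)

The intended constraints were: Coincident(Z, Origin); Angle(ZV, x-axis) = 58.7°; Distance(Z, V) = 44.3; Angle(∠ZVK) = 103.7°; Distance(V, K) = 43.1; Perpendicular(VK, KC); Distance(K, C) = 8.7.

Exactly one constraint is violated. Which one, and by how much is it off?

Distance(K, C) = 8.7 — off by 3.70.

Z = (0.00, 0.00) ✓; ZV at 58.70° ✓; |ZV| = 44.30 ✓; ∠ZVK = 103.7° ✓; |VK| = 43.10 ✓; ∠(VK, KC) = 90.00° ✓; |KC| = 12.40 ✗.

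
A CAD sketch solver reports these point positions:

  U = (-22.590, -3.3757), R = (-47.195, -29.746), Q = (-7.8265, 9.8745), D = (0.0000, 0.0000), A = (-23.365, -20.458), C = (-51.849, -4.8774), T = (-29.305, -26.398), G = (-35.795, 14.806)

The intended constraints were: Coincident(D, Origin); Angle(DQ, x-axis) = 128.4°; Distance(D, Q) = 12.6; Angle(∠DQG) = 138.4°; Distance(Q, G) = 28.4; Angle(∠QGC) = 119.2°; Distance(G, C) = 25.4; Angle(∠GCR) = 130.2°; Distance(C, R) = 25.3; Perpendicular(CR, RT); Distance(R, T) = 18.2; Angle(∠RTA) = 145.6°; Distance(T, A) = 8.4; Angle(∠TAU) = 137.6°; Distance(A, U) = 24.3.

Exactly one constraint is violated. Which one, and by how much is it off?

Distance(A, U) = 24.3 — off by 7.20.

D = (0.00, 0.00) ✓; DQ at 128.4° ✓; |DQ| = 12.60 ✓; ∠DQG = 138.4° ✓; |QG| = 28.40 ✓; ∠QGC = 119.2° ✓; |GC| = 25.40 ✓; ∠GCR = 130.2° ✓; |CR| = 25.30 ✓; ∠(CR, RT) = 90.00° ✓; |RT| = 18.20 ✓; ∠RTA = 145.6° ✓; |TA| = 8.400 ✓; ∠TAU = 137.6° ✓; |AU| = 17.10 ✗.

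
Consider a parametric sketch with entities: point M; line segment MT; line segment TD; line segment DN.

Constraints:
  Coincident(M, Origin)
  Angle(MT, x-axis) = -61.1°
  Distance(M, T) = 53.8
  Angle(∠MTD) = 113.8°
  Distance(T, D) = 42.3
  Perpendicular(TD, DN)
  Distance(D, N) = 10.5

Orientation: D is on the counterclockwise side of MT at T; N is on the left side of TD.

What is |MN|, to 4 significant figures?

74.81

M is at the origin; MT runs at -61.1° with length 53.8, so T = 53.8·(cos -61.1°, sin -61.1°) = (26.00, -47.10). ∠MTD = 113.8°, so TD runs at -61.1° + (180° − 113.8°) = 5.100° from the x-axis; with |TD| = 42.3, D = T + 42.3·(cos 5.100°, sin 5.100°) = (68.13, -43.34). The perpendicularity gives DN at right angles to TD; with |DN| = 10.5 on the left of TD, N = D + 10.5·(-0.08889, 0.9960) = (67.20, -32.88). Then |MN| = |N − M| = 74.81.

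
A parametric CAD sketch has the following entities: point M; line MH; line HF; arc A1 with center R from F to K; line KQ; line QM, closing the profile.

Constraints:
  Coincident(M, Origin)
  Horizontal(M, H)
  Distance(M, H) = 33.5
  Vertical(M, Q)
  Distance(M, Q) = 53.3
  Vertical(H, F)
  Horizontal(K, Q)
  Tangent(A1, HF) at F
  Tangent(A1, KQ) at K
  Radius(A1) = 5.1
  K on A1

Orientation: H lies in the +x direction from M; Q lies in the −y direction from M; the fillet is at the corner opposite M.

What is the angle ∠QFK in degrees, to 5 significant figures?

36.344°

The virtual corner opposite M is at (33.500, -53.300). A1 meets HF tangentially, so RF is at right angles to HF and since A1 is tangent to KQ there, RK ⟂ KQ, with radius 5.1, so the center R sits 5.1 in from both sides at R = (28.400, -48.200). That places the tangent points at F = (33.500, -48.200) on HF and K = (28.400, -53.300) on KQ. Then cos ∠QFK = FQ·FK / (|FQ||FK|), giving 36.344°.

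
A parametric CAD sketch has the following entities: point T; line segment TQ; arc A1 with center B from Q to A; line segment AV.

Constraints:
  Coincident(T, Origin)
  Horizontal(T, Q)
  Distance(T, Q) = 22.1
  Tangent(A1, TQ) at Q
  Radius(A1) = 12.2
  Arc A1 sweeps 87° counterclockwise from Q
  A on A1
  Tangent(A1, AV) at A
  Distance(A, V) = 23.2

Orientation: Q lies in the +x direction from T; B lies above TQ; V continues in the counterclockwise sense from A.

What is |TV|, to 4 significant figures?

49.66

T is at the origin; TQ is horizontal with |TQ| = 22.1 and Q on the +x side, so Q = (22.10, 0.000). The tangent condition forces BQ to be normal to TQ, so B = Q + (0, 12.2) = (22.10, 12.20). On A1, Q sits at bearing -90° from B; an 87° counterclockwise sweep puts A at bearing -3°, so A = B + 12.2·(cos -3°, sin -3°) = (34.28, 11.56). A1 meets AV tangentially, so BA is at right angles to AV, so AV runs along (−sin -3°, cos -3°); with |AV| = 23.2, V = (35.50, 34.73). Then |TV| = |V − T| = 49.66.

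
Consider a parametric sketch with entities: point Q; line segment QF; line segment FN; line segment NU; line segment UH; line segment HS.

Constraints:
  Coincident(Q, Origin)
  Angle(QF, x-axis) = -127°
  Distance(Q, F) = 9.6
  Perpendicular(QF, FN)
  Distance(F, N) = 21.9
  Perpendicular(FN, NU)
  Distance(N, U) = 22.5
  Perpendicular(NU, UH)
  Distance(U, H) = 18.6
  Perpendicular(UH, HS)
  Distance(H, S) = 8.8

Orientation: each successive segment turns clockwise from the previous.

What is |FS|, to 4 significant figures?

14.09

NU ⟂ UH, so UH runs at -37.00°; with |UH| = 18.6, H = (5.128, 12.29). The perpendicularity gives HS at right angles to UH, so HS runs at -127.0°; with |HS| = 8.8, S = (-0.1681, 5.260). Then |FS| = |S − F| = 14.09.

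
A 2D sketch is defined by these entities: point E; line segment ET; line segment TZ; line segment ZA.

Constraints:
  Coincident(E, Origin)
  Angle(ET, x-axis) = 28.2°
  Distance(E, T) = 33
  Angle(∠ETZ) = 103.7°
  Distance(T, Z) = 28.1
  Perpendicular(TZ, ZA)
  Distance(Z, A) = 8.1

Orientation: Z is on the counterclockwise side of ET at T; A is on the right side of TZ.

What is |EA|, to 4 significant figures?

53.88

E is at the origin; ET runs at 28.2° with length 33.0, so T = 33.0·(cos 28.2°, sin 28.2°) = (29.08, 15.59). ∠ETZ = 103.7°, so TZ runs at 28.2° + (180° − 103.7°) = 104.5° from the x-axis; with |TZ| = 28.1, Z = T + 28.1·(cos 104.5°, sin 104.5°) = (22.05, 42.80). TZ ⟂ ZA; with |ZA| = 8.1 on the right of TZ, A = Z + 8.1·(0.9681, 0.2504) = (29.89, 44.83). Then |EA| = |A − E| = 53.88.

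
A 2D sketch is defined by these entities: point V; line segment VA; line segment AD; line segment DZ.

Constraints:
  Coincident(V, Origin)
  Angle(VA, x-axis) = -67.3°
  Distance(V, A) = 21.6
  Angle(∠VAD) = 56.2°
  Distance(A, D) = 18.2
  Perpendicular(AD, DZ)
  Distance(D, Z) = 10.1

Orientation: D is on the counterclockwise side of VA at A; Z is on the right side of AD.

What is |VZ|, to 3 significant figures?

28.7

V is at the origin; VA runs at -67.3° with length 21.6, so A = 21.6·(cos -67.3°, sin -67.3°) = (8.34, -19.9). ∠VAD = 56.2°, so AD runs at -67.3° + (180° − 56.2°) = 56.5° from the x-axis; with |AD| = 18.2, D = A + 18.2·(cos 56.5°, sin 56.5°) = (18.4, -4.75). AD ⟂ DZ; with |DZ| = 10.1 on the right of AD, Z = D + 10.1·(0.834, -0.552) = (26.8, -10.3). Then |VZ| = |Z − V| = 28.7.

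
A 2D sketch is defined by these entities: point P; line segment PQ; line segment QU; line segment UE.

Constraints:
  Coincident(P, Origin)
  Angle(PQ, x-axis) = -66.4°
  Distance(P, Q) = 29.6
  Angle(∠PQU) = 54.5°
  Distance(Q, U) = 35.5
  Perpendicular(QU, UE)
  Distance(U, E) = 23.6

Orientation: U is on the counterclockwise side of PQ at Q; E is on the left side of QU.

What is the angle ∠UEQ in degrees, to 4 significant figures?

56.38°

∠PQU = 54.5°, so QU runs at -66.4° + (180° − 54.5°) = 59.10° from the x-axis; with |QU| = 35.5, U = Q + 35.5·(cos 59.10°, sin 59.10°) = (30.08, 3.337). QU is perpendicular to UE; with |UE| = 23.6 on the left of QU, E = U + 23.6·(-0.8581, 0.5135) = (9.831, 15.46). Then cos ∠UEQ = EU·EQ / (|EU||EQ|), giving 56.38°.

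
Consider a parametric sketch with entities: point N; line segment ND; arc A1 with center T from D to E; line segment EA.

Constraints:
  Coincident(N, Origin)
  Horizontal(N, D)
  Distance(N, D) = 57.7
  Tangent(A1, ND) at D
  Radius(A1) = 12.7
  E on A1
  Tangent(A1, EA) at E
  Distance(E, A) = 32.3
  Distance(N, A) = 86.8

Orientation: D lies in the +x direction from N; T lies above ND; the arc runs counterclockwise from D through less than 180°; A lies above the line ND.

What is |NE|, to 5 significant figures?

70.992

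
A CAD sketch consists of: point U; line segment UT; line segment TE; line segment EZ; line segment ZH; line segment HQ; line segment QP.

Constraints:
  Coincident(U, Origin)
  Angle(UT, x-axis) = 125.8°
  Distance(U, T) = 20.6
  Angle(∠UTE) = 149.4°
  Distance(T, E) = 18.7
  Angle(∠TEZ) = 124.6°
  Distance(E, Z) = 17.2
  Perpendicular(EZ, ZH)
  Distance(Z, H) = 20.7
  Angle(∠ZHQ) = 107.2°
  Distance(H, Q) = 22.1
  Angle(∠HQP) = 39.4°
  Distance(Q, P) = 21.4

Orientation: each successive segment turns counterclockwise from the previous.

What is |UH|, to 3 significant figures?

33.0

U is at the origin; UT runs at 125.8° with length 20.6, so T = (-12.1, 16.7). ∠UTE = 149.4° gives TE at 156° from the x-axis; with |TE| = 18.7, E = (-29.2, 24.2). ∠TEZ = 124.6° gives EZ at -148° from the x-axis; with |EZ| = 17.2, Z = (-43.8, 15.1). EZ is perpendicular to ZH, so ZH runs at -58.2°; with |ZH| = 20.7, H = (-32.9, -2.46). Then |UH| = |H − U| = 33.0.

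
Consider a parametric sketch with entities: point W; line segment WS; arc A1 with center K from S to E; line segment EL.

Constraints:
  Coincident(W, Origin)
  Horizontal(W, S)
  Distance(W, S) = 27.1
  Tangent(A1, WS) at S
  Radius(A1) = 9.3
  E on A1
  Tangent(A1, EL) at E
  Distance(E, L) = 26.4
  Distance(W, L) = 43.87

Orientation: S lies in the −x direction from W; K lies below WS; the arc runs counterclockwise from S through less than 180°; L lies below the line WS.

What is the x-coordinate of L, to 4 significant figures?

-23.48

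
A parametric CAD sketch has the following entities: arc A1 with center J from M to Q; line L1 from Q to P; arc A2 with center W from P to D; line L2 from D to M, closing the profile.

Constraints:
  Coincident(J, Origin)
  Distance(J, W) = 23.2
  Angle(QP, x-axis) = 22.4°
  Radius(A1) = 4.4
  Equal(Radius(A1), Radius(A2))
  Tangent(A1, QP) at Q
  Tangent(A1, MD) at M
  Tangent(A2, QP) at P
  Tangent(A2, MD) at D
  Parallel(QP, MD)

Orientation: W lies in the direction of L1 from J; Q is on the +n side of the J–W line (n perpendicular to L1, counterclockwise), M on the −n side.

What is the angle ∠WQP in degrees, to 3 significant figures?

10.7°

Tangency of A1 to both parallel lines with radius 4.4 puts Q and M at J ± 4.4·n: Q = (-1.68, 4.07), M = (1.68, -4.07). Equal radii place P and D the same way about W: P = W + 4.4·n = (19.8, 12.9), D = W − 4.4·n = (23.1, 4.77). Then cos ∠WQP = QW·QP / (|QW||QP|), giving 10.7°.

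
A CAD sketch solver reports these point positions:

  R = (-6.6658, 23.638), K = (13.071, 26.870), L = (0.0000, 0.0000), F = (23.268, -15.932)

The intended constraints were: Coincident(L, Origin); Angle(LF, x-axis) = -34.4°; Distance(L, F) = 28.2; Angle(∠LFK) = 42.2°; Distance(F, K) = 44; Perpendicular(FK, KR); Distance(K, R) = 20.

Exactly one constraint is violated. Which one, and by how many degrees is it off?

Perpendicular(FK, KR) — off by 4.10°.

L = (0.00, 0.00) ✓; LF at -34.40° ✓; |LF| = 28.20 ✓; ∠LFK = 42.20° ✓; |FK| = 44.00 ✓; ∠(FK, KR) = 85.90° ✗; |KR| = 20.00 ✓.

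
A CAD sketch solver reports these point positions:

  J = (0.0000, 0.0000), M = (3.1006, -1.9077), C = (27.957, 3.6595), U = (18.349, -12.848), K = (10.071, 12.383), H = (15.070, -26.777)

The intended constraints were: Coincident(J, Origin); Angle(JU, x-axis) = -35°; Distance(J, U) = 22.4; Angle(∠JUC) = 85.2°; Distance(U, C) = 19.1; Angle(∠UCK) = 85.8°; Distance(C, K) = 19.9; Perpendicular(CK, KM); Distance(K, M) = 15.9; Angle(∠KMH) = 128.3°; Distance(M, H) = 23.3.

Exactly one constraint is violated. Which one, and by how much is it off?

Distance(M, H) = 23.3 — off by 4.30.

J = (0.00, 0.00) ✓; JU at -35.00° ✓; |JU| = 22.40 ✓; ∠JUC = 85.20° ✓; |UC| = 19.10 ✓; ∠UCK = 85.80° ✓; |CK| = 19.90 ✓; ∠(CK, KM) = 90.00° ✓; |KM| = 15.90 ✓; ∠KMH = 128.3° ✓; |MH| = 27.60 ✗.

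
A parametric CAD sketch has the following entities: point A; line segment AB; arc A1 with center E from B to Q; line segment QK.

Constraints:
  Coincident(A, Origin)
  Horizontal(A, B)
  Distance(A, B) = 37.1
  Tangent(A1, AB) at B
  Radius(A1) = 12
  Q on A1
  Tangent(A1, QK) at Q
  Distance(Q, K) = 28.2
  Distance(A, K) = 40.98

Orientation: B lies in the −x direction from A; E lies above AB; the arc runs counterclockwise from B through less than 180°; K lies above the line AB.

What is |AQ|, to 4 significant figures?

27.03

Checks: |EQ| = 12.00 ✓; ∠(EQ, QK) = 90.00° ✓; |QK| = 28.20 ✓; |AK| = 40.98 ✓.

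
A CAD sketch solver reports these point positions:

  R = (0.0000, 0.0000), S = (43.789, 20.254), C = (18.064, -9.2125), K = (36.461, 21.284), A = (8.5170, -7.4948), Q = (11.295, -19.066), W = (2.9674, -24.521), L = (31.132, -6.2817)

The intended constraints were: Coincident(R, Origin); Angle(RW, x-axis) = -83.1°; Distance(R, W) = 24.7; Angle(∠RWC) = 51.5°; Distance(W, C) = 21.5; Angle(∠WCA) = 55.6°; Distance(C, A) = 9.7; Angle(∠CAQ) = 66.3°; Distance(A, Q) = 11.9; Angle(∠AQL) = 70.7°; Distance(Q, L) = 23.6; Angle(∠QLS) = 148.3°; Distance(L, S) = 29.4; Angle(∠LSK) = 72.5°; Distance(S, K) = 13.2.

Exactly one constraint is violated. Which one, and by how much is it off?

Distance(S, K) = 13.2 — off by 5.80.

R = (0.00, 0.00) ✓; RW at -83.10° ✓; |RW| = 24.70 ✓; ∠RWC = 51.50° ✓; |WC| = 21.50 ✓; ∠WCA = 55.60° ✓; |CA| = 9.700 ✓; ∠CAQ = 66.30° ✓; |AQ| = 11.90 ✓; ∠AQL = 70.70° ✓; |QL| = 23.60 ✓; ∠QLS = 148.3° ✓; |LS| = 29.40 ✓; ∠LSK = 72.50° ✓; |SK| = 7.400 ✗.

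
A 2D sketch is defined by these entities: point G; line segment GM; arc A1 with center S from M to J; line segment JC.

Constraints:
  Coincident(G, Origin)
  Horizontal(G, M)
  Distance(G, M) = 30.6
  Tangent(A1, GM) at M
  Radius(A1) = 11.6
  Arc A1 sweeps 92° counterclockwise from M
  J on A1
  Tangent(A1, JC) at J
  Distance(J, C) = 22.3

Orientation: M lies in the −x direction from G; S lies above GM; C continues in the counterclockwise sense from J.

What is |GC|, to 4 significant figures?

39.59

G is at the origin; G and M share the same y with |GM| = 30.6 and M on the −x side, so M = (-30.60, 0.000). A1 meets GM tangentially, so SM is at right angles to GM, so S = M + (0, 11.6) = (-30.60, 11.60). On A1, M sits at bearing -90° from S; a 92° counterclockwise sweep puts J at bearing 2°, so J = S + 11.6·(cos 2°, sin 2°) = (-19.01, 12.00). The tangent condition forces SJ to be normal to JC, so JC runs along (−sin 2°, cos 2°); with |JC| = 22.3, C = (-19.79, 34.29). Then |GC| = |C − G| = 39.59.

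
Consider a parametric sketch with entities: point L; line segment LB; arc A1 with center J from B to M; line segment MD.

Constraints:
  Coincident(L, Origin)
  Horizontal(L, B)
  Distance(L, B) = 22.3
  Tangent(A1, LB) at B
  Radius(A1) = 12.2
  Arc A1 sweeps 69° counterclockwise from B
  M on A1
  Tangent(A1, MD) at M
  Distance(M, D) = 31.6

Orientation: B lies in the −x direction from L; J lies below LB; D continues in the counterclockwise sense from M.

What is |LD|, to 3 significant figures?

58.5

On A1, B sits at bearing 90° from J; a 69° counterclockwise sweep puts M at bearing 159°, so M = J + 12.2·(cos 159°, sin 159°) = (-33.7, -7.83). Tangency of A1 to MD means the radius JM is perpendicular to MD, so MD runs along (−sin 159°, cos 159°); with |MD| = 31.6, D = (-45.0, -37.3). Then |LD| = |D − L| = 58.5.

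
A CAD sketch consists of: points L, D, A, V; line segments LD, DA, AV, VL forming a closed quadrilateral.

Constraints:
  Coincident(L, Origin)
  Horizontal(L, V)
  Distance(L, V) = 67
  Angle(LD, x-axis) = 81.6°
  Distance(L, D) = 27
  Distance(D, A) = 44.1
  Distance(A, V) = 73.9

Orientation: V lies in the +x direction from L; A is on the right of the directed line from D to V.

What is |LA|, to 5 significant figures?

17.219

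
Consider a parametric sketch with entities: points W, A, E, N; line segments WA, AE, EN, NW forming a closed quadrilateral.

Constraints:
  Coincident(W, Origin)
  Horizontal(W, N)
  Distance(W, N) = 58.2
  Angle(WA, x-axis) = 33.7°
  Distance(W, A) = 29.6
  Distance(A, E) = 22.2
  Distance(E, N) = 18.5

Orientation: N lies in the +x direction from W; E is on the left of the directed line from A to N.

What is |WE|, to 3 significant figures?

48.9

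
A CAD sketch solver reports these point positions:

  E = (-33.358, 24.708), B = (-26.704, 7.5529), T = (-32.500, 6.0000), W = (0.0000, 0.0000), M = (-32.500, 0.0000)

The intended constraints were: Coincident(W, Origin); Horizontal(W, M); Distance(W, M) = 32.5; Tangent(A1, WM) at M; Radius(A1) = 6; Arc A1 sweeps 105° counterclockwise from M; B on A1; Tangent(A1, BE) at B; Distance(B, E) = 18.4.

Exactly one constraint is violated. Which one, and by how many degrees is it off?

Tangent(A1, BE) at B — off by 6.20°.

W = (0.00, 0.00) ✓; W.y = 0.00, M.y = 0.00 ✓; |WM| = 32.50 ✓; ∠(TM, MW) = 90.00° ✓; |TM| = 6.000 ✓; bearing(T→B) − bearing(T→M) = 105.0° ✓; |TB| = 6.000 ✓; ∠(TB, BE) = 83.80° ✗; |BE| = 18.40 ✓.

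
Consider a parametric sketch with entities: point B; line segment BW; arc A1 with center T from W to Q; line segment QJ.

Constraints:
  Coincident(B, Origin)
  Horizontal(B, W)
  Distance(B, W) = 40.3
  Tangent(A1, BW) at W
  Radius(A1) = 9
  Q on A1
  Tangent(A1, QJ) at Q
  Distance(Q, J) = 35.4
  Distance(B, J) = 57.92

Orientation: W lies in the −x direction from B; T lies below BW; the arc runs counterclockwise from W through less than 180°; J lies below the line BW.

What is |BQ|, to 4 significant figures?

50.22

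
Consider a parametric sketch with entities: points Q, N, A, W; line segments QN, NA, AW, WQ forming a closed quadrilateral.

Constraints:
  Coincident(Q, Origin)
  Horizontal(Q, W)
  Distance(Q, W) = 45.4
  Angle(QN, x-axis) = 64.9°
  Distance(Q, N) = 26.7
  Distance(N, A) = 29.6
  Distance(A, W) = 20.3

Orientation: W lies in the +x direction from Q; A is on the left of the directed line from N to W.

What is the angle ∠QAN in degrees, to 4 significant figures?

34.58°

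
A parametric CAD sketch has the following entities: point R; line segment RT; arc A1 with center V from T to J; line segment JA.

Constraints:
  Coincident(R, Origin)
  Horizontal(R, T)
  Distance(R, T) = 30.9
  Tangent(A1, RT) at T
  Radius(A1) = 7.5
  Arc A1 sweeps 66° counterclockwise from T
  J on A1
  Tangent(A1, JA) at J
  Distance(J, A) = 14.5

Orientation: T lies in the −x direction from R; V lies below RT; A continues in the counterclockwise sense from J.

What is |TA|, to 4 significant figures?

21.81

R is at the origin; RT is horizontal with |RT| = 30.9 and T on the −x side, so T = (-30.90, 0.000). Since A1 is tangent to RT there, VT ⟂ RT, so V = T + (0, -7.5) = (-30.90, -7.500). On A1, T sits at bearing 90° from V; a 66° counterclockwise sweep puts J at bearing 156°, so J = V + 7.5·(cos 156°, sin 156°) = (-37.75, -4.449). A1 meets JA tangentially, so VJ is at right angles to JA, so JA runs along (−sin 156°, cos 156°); with |JA| = 14.5, A = (-43.65, -17.70). Then |TA| = |A − T| = 21.81.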